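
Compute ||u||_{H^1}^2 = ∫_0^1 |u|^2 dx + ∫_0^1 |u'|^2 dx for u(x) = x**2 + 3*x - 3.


||u||_{H^1}^2 = 571/30

The H^1 norm (squared) on an interval (0, L) is
  ||u||_{H^1}^2 = ∫_0^L u(x)^2 dx + ∫_0^L u'(x)^2 dx.
Compute u'(x) = 2*x + 3.
Then u(x)^2 = x**4 + 6*x**3 + 3*x**2 - 18*x + 9 and u'(x)^2 = 4*x**2 + 12*x + 9.
Integrate each monomial from 0 to 1 using ∫_0^1 c·x^n dx = c·1^(n+1)/(n+1):
  ∫_0^1 u(x)^2 dx = ∫_0^1 (x^4 + 6*x^3 + 3*x^2 - 18*x + 9) dx. Term by term:
    ∫_0^1 x^4 dx = 1/5;  ∫_0^1 6*x^3 dx = 3/2;  ∫_0^1 3*x^2 dx = 1;
    ∫_0^1 -18*x dx = -9;  ∫_0^1 9 dx = 9.
  Sum: 1/5 + 3/2 + 1 − 9 + 9 = 27/10.
  ∫_0^1 u'(x)^2 dx = ∫_0^1 (4*x^2 + 12*x + 9) dx. Term by term:
    ∫_0^1 4*x^2 dx = 4/3;  ∫_0^1 12*x dx = 6;  ∫_0^1 9 dx = 9.
  Sum: 4/3 + 6 + 9 = 49/3.
Adding: ||u||_{H^1}^2 = 27/10 + 49/3 = 571/30.


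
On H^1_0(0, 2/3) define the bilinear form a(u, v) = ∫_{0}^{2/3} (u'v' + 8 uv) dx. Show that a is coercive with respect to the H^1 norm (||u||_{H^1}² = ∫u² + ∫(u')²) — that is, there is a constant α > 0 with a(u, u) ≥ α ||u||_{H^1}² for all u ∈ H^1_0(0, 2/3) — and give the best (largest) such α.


α = 1

Coercivity of a(·,·) on H^1_0(0, 2/3) means a(u, u) ≥ α ||u||_{H^1}² for every u ∈ H^1_0.
The interval has length L = 2/3, and Poincaré/coercivity depend only on L. Here a(u, u) = ∫(u')² + (8)·∫u².
Here c = 8 ≥ 1, so a(u,u) = ∫(u')² + c∫u² ≥ ∫(u')² + ∫u² = ||u||_{H^1}², i.e. α = 1 works. No larger α is possible: a(u,u) ≥ α||u||_{H^1}² means (1−α)∫(u')² ≥ (α−c)∫u², and for the modes u_n = sin(nπ(x−x₀)/L) (x₀ the left endpoint) one has ∫u_n²/∫(u_n')² = (L/(nπ))² → 0, so a(u_n,u_n)/||u_n||_{H^1}² → 1. Hence the optimal constant is α = 1.
Therefore α = 1.


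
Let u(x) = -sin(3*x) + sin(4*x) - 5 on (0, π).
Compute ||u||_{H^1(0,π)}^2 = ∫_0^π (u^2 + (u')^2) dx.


||u||_{H^1(0,π)}^2 = 20/3 + 77*π/2

u'(x) = -3*cos(3*x) + 4*cos(4*x).
Expand u² and (u')² and integrate term by term on (0, π), using: for integers n ≥ 1, ∫_0^π sin²(nx) dx = ∫_0^π cos²(nx) dx = π/2; for n ≠ n', ∫_0^π sin(nx)sin(n'x) dx = ∫_0^π cos(nx)cos(n'x) dx = 0; and by product-to-sum, ∫_0^π sin(nx)cos(n'x) dx = ½∫_0^π [sin((n+n')x) + sin((n−n')x)] dx, which is 0 when n+n' is even and 2n/(n²−n'²) when n+n' is odd (it need not vanish on (0, π)). For the constant mode: ∫_0^π 1 dx = π, ∫_0^π cos(nx) dx = 0, ∫_0^π sin(nx) dx = (1−(−1)^n)/n.
  u² squared terms: (-5)²·∫1 dx = 25·π = 25*π;  (-1)²·∫sin(3x)² dx = 1·π/2 = π/2;  (1)²·∫sin(4x)² dx = 1·π/2 = π/2.
  u² cross terms: 2·(-5)·(-1)·∫1·sin(3x) dx = 10·(2/3) = 20/3;  2·(-5)·(1)·∫1·sin(4x) dx = -10·(0) = 0;  2·(-1)·(1)·∫sin(3x)·sin(4x) dx = -2·(0) = 0.
  So ∫_0^π u² dx = 25*π + π/2 + π/2 + 20/3 + 0 + 0 = 20/3 + 26*π.
  (u')² squared terms: (-3)²·∫cos(3x)² dx = 9·π/2 = 9*π/2;  (4)²·∫cos(4x)² dx = 16·π/2 = 8*π.
  (u')² cross terms: 2·(-3)·(4)·∫cos(3x)·cos(4x) dx = -24·(0) = 0.
  So ∫_0^π (u')² dx = 9*π/2 + 8*π + 0 = 25*π/2.
||u||_{H^1}^2 = (20/3 + 26*π) + (25*π/2) = 20/3 + 77*π/2.


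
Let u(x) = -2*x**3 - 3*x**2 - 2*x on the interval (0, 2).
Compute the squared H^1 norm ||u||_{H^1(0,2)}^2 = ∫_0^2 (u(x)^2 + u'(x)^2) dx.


||u||_{H^1}^2 = 115816/105

The H^1 norm (squared) on an interval (0, L) is
  ||u||_{H^1}^2 = ∫_0^L u(x)^2 dx + ∫_0^L u'(x)^2 dx.
Compute u'(x) = -6*x**2 - 6*x - 2.
Then u(x)^2 = 4*x**6 + 12*x**5 + 17*x**4 + 12*x**3 + 4*x**2 and u'(x)^2 = 36*x**4 + 72*x**3 + 60*x**2 + 24*x + 4.
Integrate each monomial from 0 to 2 using ∫_0^2 c·x^n dx = c·2^(n+1)/(n+1):
  ∫_0^2 u(x)^2 dx = ∫_0^2 (4*x^6 + 12*x^5 + 17*x^4 + 12*x^3 + 4*x^2) dx. Term by term:
    ∫_0^2 4*x^6 dx = 512/7;  ∫_0^2 12*x^5 dx = 128;  ∫_0^2 17*x^4 dx = 544/5;
    ∫_0^2 12*x^3 dx = 48;  ∫_0^2 4*x^2 dx = 32/3.
  Sum: 512/7 + 128 + 544/5 + 48 + 32/3 = 38704/105.
  ∫_0^2 u'(x)^2 dx = ∫_0^2 (36*x^4 + 72*x^3 + 60*x^2 + 24*x + 4) dx. Term by term:
    ∫_0^2 36*x^4 dx = 1152/5;  ∫_0^2 72*x^3 dx = 288;  ∫_0^2 60*x^2 dx = 160;
    ∫_0^2 24*x dx = 48;  ∫_0^2 4 dx = 8.
  Sum: 1152/5 + 288 + 160 + 48 + 8 = 3672/5.
Adding: ||u||_{H^1}^2 = 38704/105 + 3672/5 = 115816/105.


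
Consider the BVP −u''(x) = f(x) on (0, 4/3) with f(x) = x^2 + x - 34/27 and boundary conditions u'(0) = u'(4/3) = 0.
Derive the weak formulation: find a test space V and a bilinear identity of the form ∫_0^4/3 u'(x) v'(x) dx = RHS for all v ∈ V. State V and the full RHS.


V = H^1(0, 4/3) (no boundary constraint on v; u is determined up to an additive constant); weak form: ∫_0^4/3 u'v' dx = ∫_0^4/3 (x^2 + x - 34/27) v dx for all v ∈ V.

Multiply both sides by a test function v and integrate from 0 to 4/3:
  ∫_0^4/3 −u''(x) v(x) dx = ∫_0^4/3 f(x) v(x) dx.
Integrate the LHS by parts once:
  ∫_0^4/3 −u'' v dx = −[u'(x) v(x)]_0^4/3 + ∫_0^4/3 u'(x) v'(x) dx.
Thus ∫_0^4/3 u'(x) v'(x) dx = ∫_0^4/3 f(x) v(x) dx + [u'(x) v(x)]_0^4/3.
Choose V so that boundary terms are either known or forced to vanish.
u has homogeneous Neumann: u'(0) = u'(4/3) = 0. So [u' v]_0^4/3 = 0·v(4/3) − 0·v(0) = 0 for any v; take V = H^1(0, 4/3).
Weak formulation: find u (satisfying any essential BC) such that ∫_0^4/3 u'(x) v'(x) dx = ∫_0^4/3 f v dx for all v ∈ V (homogeneous Neumann, so boundary terms vanish).
Substituting f(x) = x^2 + x - 34/27, the right-hand side is ∫_0^4/3 (x^2 + x - 34/27) v dx.
Compatibility check (pure Neumann): taking v ≡ 1 ∈ V gives 0 = ∫_0^4/3 f dx + (0) − (0), i.e. ∫_0^4/3 f dx must equal u'(0) − u'(4/3) = 0. Indeed ∫_0^4/3 (x^2 + x - 34/27) dx = 0, so the data are compatible. The solution is then unique only up to an additive constant (fix it e.g. by requiring ∫_0^4/3 u dx = 0).


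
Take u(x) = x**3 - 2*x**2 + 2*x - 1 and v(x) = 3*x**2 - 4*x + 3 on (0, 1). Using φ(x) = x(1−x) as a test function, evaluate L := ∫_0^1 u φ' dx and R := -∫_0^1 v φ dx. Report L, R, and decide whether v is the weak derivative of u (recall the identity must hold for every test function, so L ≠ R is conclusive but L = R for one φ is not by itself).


LHS = -3/20, RHS = -19/60. No, v is not the weak derivative of u.

u(x) = x**3 - 2*x**2 + 2*x - 1, classical derivative u'(x) = 3*x**2 - 4*x + 2.
φ(x) = x(1−x), so φ'(x) = 1 - 2*x.
Note φ(0) = φ(1) = 0, so the boundary term u·φ vanishes.
LHS = ∫_0^1 u(x) φ'(x) dx = ∫_0^1 (-2*x^4 + 5*x^3 - 6*x^2 + 4*x - 1) dx. Term by term:
  ∫_0^1 -2*x^4 dx = -2/5;  ∫_0^1 5*x^3 dx = 5/4;  ∫_0^1 -6*x^2 dx = -2;
  ∫_0^1 4*x dx = 2;  ∫_0^1 -1 dx = -1.
Sum: -2/5 + 5/4 − 2 + 2 − 1 = -3/20.
So LHS = -3/20.
∫_0^1 v(x) φ(x) dx = ∫_0^1 (-3*x^4 + 7*x^3 - 7*x^2 + 3*x) dx. Term by term:
  ∫_0^1 -3*x^4 dx = -3/5;  ∫_0^1 7*x^3 dx = 7/4;  ∫_0^1 -7*x^2 dx = -7/3;
  ∫_0^1 3*x dx = 3/2.
Sum: -3/5 + 7/4 − 7/3 + 3/2 = 19/60.
So RHS = -∫_0^1 v(x) φ(x) dx = -19/60.
LHS − RHS = 1/6 ≠ 0, so the identity fails.
(For a valid weak derivative the identity must hold for EVERY test function, in particular this one. The failure shows v is NOT the weak derivative of u.)
Correct weak derivative would be u'(x) = 3*x**2 - 4*x + 2.


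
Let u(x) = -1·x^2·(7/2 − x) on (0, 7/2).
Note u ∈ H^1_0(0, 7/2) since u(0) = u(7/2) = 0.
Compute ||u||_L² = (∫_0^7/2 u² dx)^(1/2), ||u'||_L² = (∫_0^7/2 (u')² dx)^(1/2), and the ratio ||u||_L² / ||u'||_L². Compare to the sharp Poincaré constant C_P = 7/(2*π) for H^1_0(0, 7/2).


||u||_L² / ||u'||_L² = sqrt(14)/4 < C_P = 7/(2*π).

u(x) = -1·x^2·(7/2 − x), so u'(x) = x*(3*x - 7).
u(x) = -1·x^2·(7/2 − x) vanishes at x = 0 and x = 7/2, so u ∈ H^1_0(0, 7/2). Differentiate via the product rule and integrate the resulting polynomials term by term.
  ∫_0^7/2 u² dx = ∫_0^7/2 (x^6 - 7*x^5 + 49*x^4/4) dx. Term by term:
    ∫_0^7/2 x^6 dx = 117649/128;  ∫_0^7/2 -7*x^5 dx = -823543/384;  ∫_0^7/2 49*x^4/4 dx = 823543/640.
  Sum: 117649/128 − 823543/384 + 823543/640 = 117649/1920.
  ∫_0^7/2 (u')² dx = ∫_0^7/2 (9*x^4 - 42*x^3 + 49*x^2) dx. Term by term:
    ∫_0^7/2 9*x^4 dx = 151263/160;  ∫_0^7/2 -42*x^3 dx = -50421/32;  ∫_0^7/2 49*x^2 dx = 16807/24.
  Sum: 151263/160 − 50421/32 + 16807/24 = 16807/240.
∫_0^7/2 u² dx = 117649/1920, so ||u||_L² = 343*sqrt(30)/240.
∫_0^7/2 (u')² dx = 16807/240, so ||u'||_L² = 49*sqrt(105)/60.
Ratio ||u||_L² / ||u'||_L² = sqrt(14)/4.
Sharp Poincaré constant on H^1_0(0, 7/2) is C_P = L/π = 7/(2*π), achieved by sin(2*π/7·x).
A polynomial bump cannot attain the sharp Poincaré constant (only the first sine eigenfunction does), so the ratio is strictly less than C_P, consistent with ||u||_L² ≤ C_P ||u'||_L².


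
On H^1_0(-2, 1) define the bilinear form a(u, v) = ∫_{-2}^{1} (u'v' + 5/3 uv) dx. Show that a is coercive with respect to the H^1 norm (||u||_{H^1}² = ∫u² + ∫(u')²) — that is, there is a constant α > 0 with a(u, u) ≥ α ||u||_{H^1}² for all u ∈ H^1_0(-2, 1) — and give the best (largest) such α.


α = 1

Coercivity of a(·,·) on H^1_0(-2, 1) means a(u, u) ≥ α ||u||_{H^1}² for every u ∈ H^1_0.
The interval has length L = 3, and Poincaré/coercivity depend only on L. Here a(u, u) = ∫(u')² + (5/3)·∫u².
Here c = 5/3 ≥ 1, so a(u,u) = ∫(u')² + c∫u² ≥ ∫(u')² + ∫u² = ||u||_{H^1}², i.e. α = 1 works. No larger α is possible: a(u,u) ≥ α||u||_{H^1}² means (1−α)∫(u')² ≥ (α−c)∫u², and for the modes u_n = sin(nπ(x−x₀)/L) (x₀ the left endpoint) one has ∫u_n²/∫(u_n')² = (L/(nπ))² → 0, so a(u_n,u_n)/||u_n||_{H^1}² → 1. Hence the optimal constant is α = 1.
Therefore α = 1.


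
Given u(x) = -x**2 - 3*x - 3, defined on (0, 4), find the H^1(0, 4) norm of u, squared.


||u||_{H^1}^2 = 19592/15

The H^1 norm (squared) on an interval (0, L) is
  ||u||_{H^1}^2 = ∫_0^L u(x)^2 dx + ∫_0^L u'(x)^2 dx.
Compute u'(x) = -2*x - 3.
Then u(x)^2 = x**4 + 6*x**3 + 15*x**2 + 18*x + 9 and u'(x)^2 = 4*x**2 + 12*x + 9.
Integrate each monomial from 0 to 4 using ∫_0^4 c·x^n dx = c·4^(n+1)/(n+1):
  ∫_0^4 u(x)^2 dx = ∫_0^4 (x^4 + 6*x^3 + 15*x^2 + 18*x + 9) dx. Term by term:
    ∫_0^4 x^4 dx = 1024/5;  ∫_0^4 6*x^3 dx = 384;  ∫_0^4 15*x^2 dx = 320;
    ∫_0^4 18*x dx = 144;  ∫_0^4 9 dx = 36.
  Sum: 1024/5 + 384 + 320 + 144 + 36 = 5444/5.
  ∫_0^4 u'(x)^2 dx = ∫_0^4 (4*x^2 + 12*x + 9) dx. Term by term:
    ∫_0^4 4*x^2 dx = 256/3;  ∫_0^4 12*x dx = 96;  ∫_0^4 9 dx = 36.
  Sum: 256/3 + 96 + 36 = 652/3.
Adding: ||u||_{H^1}^2 = 5444/5 + 652/3 = 19592/15.


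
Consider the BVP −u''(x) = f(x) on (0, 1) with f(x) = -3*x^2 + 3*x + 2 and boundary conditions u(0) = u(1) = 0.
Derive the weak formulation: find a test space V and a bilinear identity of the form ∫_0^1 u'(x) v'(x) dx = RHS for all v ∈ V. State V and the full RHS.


V = H^1_0(0, 1) (so v(0) = v(1) = 0); weak form: ∫_0^1 u'v' dx = ∫_0^1 (-3*x^2 + 3*x + 2) v dx for all v ∈ V.

Multiply both sides by a test function v and integrate from 0 to 1:
  ∫_0^1 −u''(x) v(x) dx = ∫_0^1 f(x) v(x) dx.
Integrate the LHS by parts once:
  ∫_0^1 −u'' v dx = −[u'(x) v(x)]_0^1 + ∫_0^1 u'(x) v'(x) dx.
Thus ∫_0^1 u'(x) v'(x) dx = ∫_0^1 f(x) v(x) dx + [u'(x) v(x)]_0^1.
Choose V so that boundary terms are either known or forced to vanish.
u is Dirichlet: u(0) = u(1) = 0. Let V = H^1_0(0, 1); then v(0) = v(1) = 0, and [u' v]_0^1 = 0.
Weak formulation: find u (satisfying any essential BC) such that ∫_0^1 u'(x) v'(x) dx = ∫_0^1 f v dx for all v ∈ V.
Substituting f(x) = -3*x^2 + 3*x + 2, the right-hand side is ∫_0^1 (-3*x^2 + 3*x + 2) v dx.


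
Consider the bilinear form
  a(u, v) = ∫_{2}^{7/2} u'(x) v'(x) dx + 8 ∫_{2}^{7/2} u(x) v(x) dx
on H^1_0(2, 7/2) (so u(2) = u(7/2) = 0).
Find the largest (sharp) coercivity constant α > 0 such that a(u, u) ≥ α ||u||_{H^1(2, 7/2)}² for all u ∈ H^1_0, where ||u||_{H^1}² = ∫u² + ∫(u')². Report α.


α = 1

Coercivity of a(·,·) on H^1_0(2, 7/2) means a(u, u) ≥ α ||u||_{H^1}² for every u ∈ H^1_0.
The interval has length L = 3/2, and Poincaré/coercivity depend only on L. Here a(u, u) = ∫(u')² + (8)·∫u².
Here c = 8 ≥ 1, so a(u,u) = ∫(u')² + c∫u² ≥ ∫(u')² + ∫u² = ||u||_{H^1}², i.e. α = 1 works. No larger α is possible: a(u,u) ≥ α||u||_{H^1}² means (1−α)∫(u')² ≥ (α−c)∫u², and for the modes u_n = sin(nπ(x−x₀)/L) (x₀ the left endpoint) one has ∫u_n²/∫(u_n')² = (L/(nπ))² → 0, so a(u_n,u_n)/||u_n||_{H^1}² → 1. Hence the optimal constant is α = 1.
Therefore α = 1.


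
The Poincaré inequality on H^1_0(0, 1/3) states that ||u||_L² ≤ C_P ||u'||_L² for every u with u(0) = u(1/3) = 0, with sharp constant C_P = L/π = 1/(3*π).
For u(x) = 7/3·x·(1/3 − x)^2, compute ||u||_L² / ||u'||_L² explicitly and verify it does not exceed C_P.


||u||_L² / ||u'||_L² = sqrt(14)/42 < C_P = 1/(3*π).

u(x) = 7/3·x·(1/3 − x)^2, so u'(x) = 7*x^2 - 28*x/9 + 7/27.
u(x) = 7/3·x·(1/3 − x)^2 vanishes at x = 0 and x = 1/3, so u ∈ H^1_0(0, 1/3). Differentiate via the product rule and integrate the resulting polynomials term by term.
  ∫_0^1/3 u² dx = ∫_0^1/3 (49*x^6/9 - 196*x^5/27 + 98*x^4/27 - 196*x^3/243 + 49*x^2/729) dx. Term by term:
    ∫_0^1/3 49*x^6/9 dx = 7/19683;  ∫_0^1/3 -196*x^5/27 dx = -98/59049;  ∫_0^1/3 98*x^4/27 dx = 98/32805;
    ∫_0^1/3 -196*x^3/243 dx = -49/19683;  ∫_0^1/3 49*x^2/729 dx = 49/59049.
  Sum: 7/19683 − 98/59049 + 98/32805 − 49/19683 + 49/59049 = 7/295245.
  ∫_0^1/3 (u')² dx = ∫_0^1/3 (49*x^4 - 392*x^3/9 + 1078*x^2/81 - 392*x/243 + 49/729) dx. Term by term:
    ∫_0^1/3 49*x^4 dx = 49/1215;  ∫_0^1/3 -392*x^3/9 dx = -98/729;  ∫_0^1/3 1078*x^2/81 dx = 1078/6561;
    ∫_0^1/3 -392*x/243 dx = -196/2187;  ∫_0^1/3 49/729 dx = 49/2187.
  Sum: 49/1215 − 98/729 + 1078/6561 − 196/2187 + 49/2187 = 98/32805.
∫_0^1/3 u² dx = 7/295245, so ||u||_L² = sqrt(35)/1215.
∫_0^1/3 (u')² dx = 98/32805, so ||u'||_L² = 7*sqrt(10)/405.
Ratio ||u||_L² / ||u'||_L² = sqrt(14)/42.
Sharp Poincaré constant on H^1_0(0, 1/3) is C_P = L/π = 1/(3*π), achieved by sin(3*π·x).
A polynomial bump cannot attain the sharp Poincaré constant (only the first sine eigenfunction does), so the ratio is strictly less than C_P, consistent with ||u||_L² ≤ C_P ||u'||_L².


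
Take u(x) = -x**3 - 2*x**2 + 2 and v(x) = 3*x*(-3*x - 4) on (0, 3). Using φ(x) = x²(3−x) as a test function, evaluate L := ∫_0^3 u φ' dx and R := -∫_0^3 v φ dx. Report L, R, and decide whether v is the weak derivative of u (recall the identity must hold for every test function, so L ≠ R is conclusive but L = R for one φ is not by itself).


LHS = 243/2, RHS = 729/2. No, v is not the weak derivative of u.

u(x) = -x**3 - 2*x**2 + 2, classical derivative u'(x) = -3*x**2 - 4*x.
φ(x) = x²(3−x), so φ'(x) = 3*x*(2 - x).
Note φ(0) = φ(3) = 0, so the boundary term u·φ vanishes.
LHS = ∫_0^3 u(x) φ'(x) dx = ∫_0^3 (3*x^5 - 12*x^3 - 6*x^2 + 12*x) dx. Term by term:
  ∫_0^3 3*x^5 dx = 729/2;  ∫_0^3 -12*x^3 dx = -243;  ∫_0^3 -6*x^2 dx = -54;
  ∫_0^3 12*x dx = 54.
Sum: 729/2 − 243 − 54 + 54 = 243/2.
So LHS = 243/2.
∫_0^3 v(x) φ(x) dx = ∫_0^3 (9*x^5 - 15*x^4 - 36*x^3) dx. Term by term:
  ∫_0^3 9*x^5 dx = 2187/2;  ∫_0^3 -15*x^4 dx = -729;  ∫_0^3 -36*x^3 dx = -729.
Sum: 2187/2 − 729 − 729 = -729/2.
So RHS = -∫_0^3 v(x) φ(x) dx = 729/2.
LHS − RHS = -243 ≠ 0, so the identity fails.
(For a valid weak derivative the identity must hold for EVERY test function, in particular this one. The failure shows v is NOT the weak derivative of u.)
Correct weak derivative would be u'(x) = -3*x**2 - 4*x.


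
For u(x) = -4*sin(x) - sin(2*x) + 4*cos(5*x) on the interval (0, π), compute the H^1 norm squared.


||u||_{H^1(0,π)}^2 = 832/21 + 453*π/2

u'(x) = -20*sin(5*x) - 4*cos(x) - 2*cos(2*x).
Expand u² and (u')² and integrate term by term on (0, π), using: for integers n ≥ 1, ∫_0^π sin²(nx) dx = ∫_0^π cos²(nx) dx = π/2; for n ≠ n', ∫_0^π sin(nx)sin(n'x) dx = ∫_0^π cos(nx)cos(n'x) dx = 0; and by product-to-sum, ∫_0^π sin(nx)cos(n'x) dx = ½∫_0^π [sin((n+n')x) + sin((n−n')x)] dx, which is 0 when n+n' is even and 2n/(n²−n'²) when n+n' is odd (it need not vanish on (0, π)).
  u² squared terms: (-1)²·∫sin(2x)² dx = 1·π/2 = π/2;  (-4)²·∫sin(x)² dx = 16·π/2 = 8*π;  (4)²·∫cos(5x)² dx = 16·π/2 = 8*π.
  u² cross terms: 2·(-1)·(-4)·∫sin(2x)·sin(x) dx = 8·(0) = 0;  2·(-1)·(4)·∫sin(2x)·cos(5x) dx = -8·(-4/21) = 32/21;  2·(-4)·(4)·∫sin(x)·cos(5x) dx = -32·(0) = 0.
  So ∫_0^π u² dx = π/2 + 8*π + 8*π + 0 + 32/21 + 0 = 32/21 + 33*π/2.
  (u')² squared terms: (-20)²·∫sin(5x)² dx = 400·π/2 = 200*π;  (-4)²·∫cos(x)² dx = 16·π/2 = 8*π;  (-2)²·∫cos(2x)² dx = 4·π/2 = 2*π.
  (u')² cross terms: 2·(-20)·(-4)·∫sin(5x)·cos(x) dx = 160·(0) = 0;  2·(-20)·(-2)·∫sin(5x)·cos(2x) dx = 80·(10/21) = 800/21;  2·(-4)·(-2)·∫cos(x)·cos(2x) dx = 16·(0) = 0.
  So ∫_0^π (u')² dx = 200*π + 8*π + 2*π + 0 + 800/21 + 0 = 800/21 + 210*π.
||u||_{H^1}^2 = (32/21 + 33*π/2) + (800/21 + 210*π) = 832/21 + 453*π/2.


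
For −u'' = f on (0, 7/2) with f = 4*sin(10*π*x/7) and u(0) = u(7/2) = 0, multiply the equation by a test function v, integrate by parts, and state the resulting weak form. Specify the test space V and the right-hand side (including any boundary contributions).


V = H^1_0(0, 7/2) (so v(0) = v(7/2) = 0); weak form: ∫_0^7/2 u'v' dx = ∫_0^7/2 (4*sin(10*π*x/7)) v dx for all v ∈ V.

Multiply both sides by a test function v and integrate from 0 to 7/2:
  ∫_0^7/2 −u''(x) v(x) dx = ∫_0^7/2 f(x) v(x) dx.
Integrate the LHS by parts once:
  ∫_0^7/2 −u'' v dx = −[u'(x) v(x)]_0^7/2 + ∫_0^7/2 u'(x) v'(x) dx.
Thus ∫_0^7/2 u'(x) v'(x) dx = ∫_0^7/2 f(x) v(x) dx + [u'(x) v(x)]_0^7/2.
Choose V so that boundary terms are either known or forced to vanish.
u is Dirichlet: u(0) = u(7/2) = 0. Let V = H^1_0(0, 7/2); then v(0) = v(7/2) = 0, and [u' v]_0^7/2 = 0.
Weak formulation: find u (satisfying any essential BC) such that ∫_0^7/2 u'(x) v'(x) dx = ∫_0^7/2 f v dx for all v ∈ V.
Substituting f(x) = 4*sin(10*π*x/7), the right-hand side is ∫_0^7/2 (4*sin(10*π*x/7)) v dx.


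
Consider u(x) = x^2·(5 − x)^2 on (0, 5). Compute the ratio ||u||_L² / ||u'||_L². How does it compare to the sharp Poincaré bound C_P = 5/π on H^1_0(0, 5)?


||u||_L² / ||u'||_L² = 5*sqrt(3)/6 < C_P = 5/π.

u(x) = x^2·(5 − x)^2, so u'(x) = 2*x*(x - 5)*(2*x - 5).
u(x) = x^2·(5 − x)^2 vanishes at x = 0 and x = 5, so u ∈ H^1_0(0, 5). Differentiate via the product rule and integrate the resulting polynomials term by term.
  ∫_0^5 u² dx = ∫_0^5 (x^8 - 20*x^7 + 150*x^6 - 500*x^5 + 625*x^4) dx. Term by term:
    ∫_0^5 x^8 dx = 1953125/9;  ∫_0^5 -20*x^7 dx = -1953125/2;  ∫_0^5 150*x^6 dx = 11718750/7;
    ∫_0^5 -500*x^5 dx = -3906250/3;  ∫_0^5 625*x^4 dx = 390625.
  Sum: 1953125/9 − 1953125/2 + 11718750/7 − 3906250/3 + 390625 = 390625/126.
  ∫_0^5 (u')² dx = ∫_0^5 (16*x^6 - 240*x^5 + 1300*x^4 - 3000*x^3 + 2500*x^2) dx. Term by term:
    ∫_0^5 16*x^6 dx = 1250000/7;  ∫_0^5 -240*x^5 dx = -625000;  ∫_0^5 1300*x^4 dx = 812500;
    ∫_0^5 -3000*x^3 dx = -468750;  ∫_0^5 2500*x^2 dx = 312500/3.
  Sum: 1250000/7 − 625000 + 812500 − 468750 + 312500/3 = 31250/21.
∫_0^5 u² dx = 390625/126, so ||u||_L² = 625*sqrt(14)/42.
∫_0^5 (u')² dx = 31250/21, so ||u'||_L² = 125*sqrt(42)/21.
Ratio ||u||_L² / ||u'||_L² = 5*sqrt(3)/6.
Sharp Poincaré constant on H^1_0(0, 5) is C_P = L/π = 5/π, achieved by sin(π/5·x).
A polynomial bump cannot attain the sharp Poincaré constant (only the first sine eigenfunction does), so the ratio is strictly less than C_P, consistent with ||u||_L² ≤ C_P ||u'||_L².


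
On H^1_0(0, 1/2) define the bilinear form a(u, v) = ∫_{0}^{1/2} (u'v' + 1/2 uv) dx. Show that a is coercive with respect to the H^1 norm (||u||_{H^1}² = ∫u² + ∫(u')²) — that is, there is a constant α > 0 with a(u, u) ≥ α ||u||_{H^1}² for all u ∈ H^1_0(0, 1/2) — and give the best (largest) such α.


α = (1 + 8*π^2)/(2*(1 + 4*π^2))

Coercivity of a(·,·) on H^1_0(0, 1/2) means a(u, u) ≥ α ||u||_{H^1}² for every u ∈ H^1_0.
The interval has length L = 1/2, and Poincaré/coercivity depend only on L. Here a(u, u) = ∫(u')² + (1/2)·∫u².
Here 0 < c = 1/2 < 1. The condition a(u,u) ≥ α||u||_{H^1}² reads (1−α)∫(u')² ≥ (α−c)∫u². Any admissible α is ≤ 1 (rapidly oscillating u have ∫u²/∫(u')² → 0), and α = 1 would force 0 ≥ (1−c)∫u², impossible since c < 1; so 1−α > 0. By the sharp Poincaré inequality on H^1_0 of an interval of length L, ∫(u')² ≥ (π/L)²∫u² with equality for the first sine mode sin(π(x−x₀)/L) (x₀ the left endpoint), so the inequality holds for all u iff (1−α)(π/L)² ≥ α − c, i.e. α ≤ ((π/L)² + c)/((π/L)² + 1) = (1 + c(L/π)²)/(1 + (L/π)²). With (π/L)² = 4*π^2 and c = 1/2, the largest admissible constant is α = ((π/L)² + c)/((π/L)² + 1).
Simplifying, α = (1 + 8*π^2)/(2*(1 + 4*π^2)).


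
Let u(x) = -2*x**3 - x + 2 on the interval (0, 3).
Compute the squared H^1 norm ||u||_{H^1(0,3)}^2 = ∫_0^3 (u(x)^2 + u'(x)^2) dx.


||u||_{H^1}^2 = 22020/7

The H^1 norm (squared) on an interval (0, L) is
  ||u||_{H^1}^2 = ∫_0^L u(x)^2 dx + ∫_0^L u'(x)^2 dx.
Compute u'(x) = -6*x**2 - 1.
Then u(x)^2 = 4*x**6 + 4*x**4 - 8*x**3 + x**2 - 4*x + 4 and u'(x)^2 = 36*x**4 + 12*x**2 + 1.
Integrate each monomial from 0 to 3 using ∫_0^3 c·x^n dx = c·3^(n+1)/(n+1):
  ∫_0^3 u(x)^2 dx = ∫_0^3 (4*x^6 + 4*x^4 - 8*x^3 + x^2 - 4*x + 4) dx. Term by term:
    ∫_0^3 4*x^6 dx = 8748/7;  ∫_0^3 4*x^4 dx = 972/5;  ∫_0^3 -8*x^3 dx = -162;
    ∫_0^3 x^2 dx = 9;  ∫_0^3 -4*x dx = -18;  ∫_0^3 4 dx = 12.
  Sum: 8748/7 + 972/5 − 162 + 9 − 18 + 12 = 44979/35.
  ∫_0^3 u'(x)^2 dx = ∫_0^3 (36*x^4 + 12*x^2 + 1) dx. Term by term:
    ∫_0^3 36*x^4 dx = 8748/5;  ∫_0^3 12*x^2 dx = 108;  ∫_0^3 1 dx = 3.
  Sum: 8748/5 + 108 + 3 = 9303/5.
Adding: ||u||_{H^1}^2 = 44979/35 + 9303/5 = 22020/7.


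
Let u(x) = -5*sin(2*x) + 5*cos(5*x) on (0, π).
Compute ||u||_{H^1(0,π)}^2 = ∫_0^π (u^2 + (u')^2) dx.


||u||_{H^1(0,π)}^2 = 5200/21 + 775*π/2

u'(x) = -25*sin(5*x) - 10*cos(2*x).
Expand u² and (u')² and integrate term by term on (0, π), using: for integers n ≥ 1, ∫_0^π sin²(nx) dx = ∫_0^π cos²(nx) dx = π/2; for n ≠ n', ∫_0^π sin(nx)sin(n'x) dx = ∫_0^π cos(nx)cos(n'x) dx = 0; and by product-to-sum, ∫_0^π sin(nx)cos(n'x) dx = ½∫_0^π [sin((n+n')x) + sin((n−n')x)] dx, which is 0 when n+n' is even and 2n/(n²−n'²) when n+n' is odd (it need not vanish on (0, π)).
  u² squared terms: (-5)²·∫sin(2x)² dx = 25·π/2 = 25*π/2;  (5)²·∫cos(5x)² dx = 25·π/2 = 25*π/2.
  u² cross terms: 2·(-5)·(5)·∫sin(2x)·cos(5x) dx = -50·(-4/21) = 200/21.
  So ∫_0^π u² dx = 25*π/2 + 25*π/2 + 200/21 = 200/21 + 25*π.
  (u')² squared terms: (-25)²·∫sin(5x)² dx = 625·π/2 = 625*π/2;  (-10)²·∫cos(2x)² dx = 100·π/2 = 50*π.
  (u')² cross terms: 2·(-25)·(-10)·∫sin(5x)·cos(2x) dx = 500·(10/21) = 5000/21.
  So ∫_0^π (u')² dx = 625*π/2 + 50*π + 5000/21 = 5000/21 + 725*π/2.
||u||_{H^1}^2 = (200/21 + 25*π) + (5000/21 + 725*π/2) = 5200/21 + 775*π/2.


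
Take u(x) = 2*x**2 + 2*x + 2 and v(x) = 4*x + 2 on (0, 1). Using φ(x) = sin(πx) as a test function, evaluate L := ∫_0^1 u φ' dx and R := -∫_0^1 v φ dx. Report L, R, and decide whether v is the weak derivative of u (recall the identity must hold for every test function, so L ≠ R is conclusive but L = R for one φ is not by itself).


LHS = -8/π, RHS = -8/π. Yes, v = u' weakly.

u(x) = 2*x**2 + 2*x + 2, classical derivative u'(x) = 4*x + 2.
φ(x) = sin(πx), so φ'(x) = π*cos(π*x).
Note φ(0) = φ(1) = 0, so the boundary term u·φ vanishes.
LHS = ∫_0^1 u(x) φ'(x) dx = ∫_0^1 (2*π*x^2*cos(π*x) + 2*π*x*cos(π*x) + 2*π*cos(π*x)) dx. Term by term:
  ∫_0^1 2*π*cos(π*x) dx = 0;  ∫_0^1 2*π*x*cos(π*x) dx = -4/π;  ∫_0^1 2*π*x^2*cos(π*x) dx = -4/π.
Sum: 0 − 4/π − 4/π = -8/π.
So LHS = -8/π.
∫_0^1 v(x) φ(x) dx = ∫_0^1 (4*x*sin(π*x) + 2*sin(π*x)) dx. Term by term:
  ∫_0^1 2*sin(π*x) dx = 4/π;  ∫_0^1 4*x*sin(π*x) dx = 4/π.
Sum: 4/π + 4/π = 8/π.
So RHS = -∫_0^1 v(x) φ(x) dx = -8/π.
LHS = RHS, so the identity holds for this test φ.
Moreover u is smooth here and v(x) = u'(x) = 4*x + 2 pointwise, so the identity holds for every test function. Hence v is the weak derivative of u.


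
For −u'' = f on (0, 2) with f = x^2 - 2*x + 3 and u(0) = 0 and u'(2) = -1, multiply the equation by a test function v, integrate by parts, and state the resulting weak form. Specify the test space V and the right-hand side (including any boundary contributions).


V = {v ∈ H^1(0, 2) : v(0) = 0} (test functions vanish at x = 0 where u is specified); weak form: ∫_0^2 u'v' dx = ∫_0^2 (x^2 - 2*x + 3) v dx − v(2) for all v ∈ V.

Multiply both sides by a test function v and integrate from 0 to 2:
  ∫_0^2 −u''(x) v(x) dx = ∫_0^2 f(x) v(x) dx.
Integrate the LHS by parts once:
  ∫_0^2 −u'' v dx = −[u'(x) v(x)]_0^2 + ∫_0^2 u'(x) v'(x) dx.
Thus ∫_0^2 u'(x) v'(x) dx = ∫_0^2 f(x) v(x) dx + [u'(x) v(x)]_0^2.
Choose V so that boundary terms are either known or forced to vanish.
Mixed BC: u(0) = 0 (Dirichlet) and u'(2) = -1 (Neumann). Define V = {v ∈ H^1(0, 2) : v(0) = 0}. Then [u' v]_0^2 = u'(2)·v(2) − u'(0)·0 = − v(2).
Weak formulation: find u (satisfying any essential BC) such that ∫_0^2 u'(x) v'(x) dx = ∫_0^2 f v dx − v(2) for all v ∈ V (Dirichlet at 0 absorbed into V; Neumann datum at x = 2 contributes the boundary term).
Substituting f(x) = x^2 - 2*x + 3, the right-hand side is ∫_0^2 (x^2 - 2*x + 3) v dx − v(2).


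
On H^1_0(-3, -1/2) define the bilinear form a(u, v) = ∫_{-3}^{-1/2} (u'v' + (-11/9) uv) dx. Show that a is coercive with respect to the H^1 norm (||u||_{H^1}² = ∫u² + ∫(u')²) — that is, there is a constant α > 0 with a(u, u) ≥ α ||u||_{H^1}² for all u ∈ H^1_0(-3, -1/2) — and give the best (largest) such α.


α = (-275 + 36*π^2)/(9*(25 + 4*π^2))

Coercivity of a(·,·) on H^1_0(-3, -1/2) means a(u, u) ≥ α ||u||_{H^1}² for every u ∈ H^1_0.
The interval has length L = 5/2, and Poincaré/coercivity depend only on L. Here a(u, u) = ∫(u')² + (-11/9)·∫u².
Here c = -11/9 < 0 with |c| < (π/L)² = 4*π^2/25, so coercivity still holds. The condition a(u,u) ≥ α||u||_{H^1}² reads (1−α)∫(u')² ≥ (α−c)∫u². Any admissible α is ≤ 1 (rapidly oscillating u have ∫u²/∫(u')² → 0), and α = 1 would force 0 ≥ (1−c)∫u², impossible since c < 1; so 1−α > 0. By the sharp Poincaré inequality on H^1_0 of an interval of length L, ∫(u')² ≥ (π/L)²∫u² with equality for the first sine mode sin(π(x−x₀)/L) (x₀ the left endpoint), so the inequality holds for all u iff (1−α)(π/L)² ≥ α − c, i.e. α ≤ ((π/L)² + c)/((π/L)² + 1) = (1 + c(L/π)²)/(1 + (L/π)²). (Direct route, valid since c ≤ 0: Poincaré gives c∫u² ≥ c(L/π)²∫(u')², so a(u,u) ≥ (1 + c(L/π)²)∫(u')², while ||u||_{H^1}² ≤ (1 + (L/π)²)∫(u')²; dividing yields the same α.) With (π/L)² = 4*π^2/25 and c = -11/9, the largest admissible constant is α = ((π/L)² + c)/((π/L)² + 1).
Simplifying, α = (-275 + 36*π^2)/(9*(25 + 4*π^2)).


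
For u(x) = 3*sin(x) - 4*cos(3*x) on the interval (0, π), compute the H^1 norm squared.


||u||_{H^1(0,π)}^2 = 89*π

u'(x) = 12*sin(3*x) + 3*cos(x).
Expand u² and (u')² and integrate term by term on (0, π), using: for integers n ≥ 1, ∫_0^π sin²(nx) dx = ∫_0^π cos²(nx) dx = π/2; for n ≠ n', ∫_0^π sin(nx)sin(n'x) dx = ∫_0^π cos(nx)cos(n'x) dx = 0; and by product-to-sum, ∫_0^π sin(nx)cos(n'x) dx = ½∫_0^π [sin((n+n')x) + sin((n−n')x)] dx, which is 0 when n+n' is even and 2n/(n²−n'²) when n+n' is odd (it need not vanish on (0, π)).
  u² squared terms: (-4)²·∫cos(3x)² dx = 16·π/2 = 8*π;  (3)²·∫sin(x)² dx = 9·π/2 = 9*π/2.
  u² cross terms: 2·(-4)·(3)·∫cos(3x)·sin(x) dx = -24·(0) = 0.
  So ∫_0^π u² dx = 8*π + 9*π/2 + 0 = 25*π/2.
  (u')² squared terms: (3)²·∫cos(x)² dx = 9·π/2 = 9*π/2;  (12)²·∫sin(3x)² dx = 144·π/2 = 72*π.
  (u')² cross terms: 2·(3)·(12)·∫cos(x)·sin(3x) dx = 72·(0) = 0.
  So ∫_0^π (u')² dx = 9*π/2 + 72*π + 0 = 153*π/2.
||u||_{H^1}^2 = (25*π/2) + (153*π/2) = 89*π.


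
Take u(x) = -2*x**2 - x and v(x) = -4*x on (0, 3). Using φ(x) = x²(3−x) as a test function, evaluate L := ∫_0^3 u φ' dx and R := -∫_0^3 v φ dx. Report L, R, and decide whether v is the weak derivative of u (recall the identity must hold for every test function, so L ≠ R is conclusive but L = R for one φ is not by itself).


LHS = 1107/20, RHS = 243/5. No, v is not the weak derivative of u.

u(x) = -2*x**2 - x, classical derivative u'(x) = -4*x - 1.
φ(x) = x²(3−x), so φ'(x) = 3*x*(2 - x).
Note φ(0) = φ(3) = 0, so the boundary term u·φ vanishes.
LHS = ∫_0^3 u(x) φ'(x) dx = ∫_0^3 (6*x^4 - 9*x^3 - 6*x^2) dx. Term by term:
  ∫_0^3 6*x^4 dx = 1458/5;  ∫_0^3 -9*x^3 dx = -729/4;  ∫_0^3 -6*x^2 dx = -54.
Sum: 1458/5 − 729/4 − 54 = 1107/20.
So LHS = 1107/20.
∫_0^3 v(x) φ(x) dx = ∫_0^3 (4*x^4 - 12*x^3) dx. Term by term:
  ∫_0^3 4*x^4 dx = 972/5;  ∫_0^3 -12*x^3 dx = -243.
Sum: 972/5 − 243 = -243/5.
So RHS = -∫_0^3 v(x) φ(x) dx = 243/5.
LHS − RHS = 27/4 ≠ 0, so the identity fails.
(For a valid weak derivative the identity must hold for EVERY test function, in particular this one. The failure shows v is NOT the weak derivative of u.)
Correct weak derivative would be u'(x) = -4*x - 1.


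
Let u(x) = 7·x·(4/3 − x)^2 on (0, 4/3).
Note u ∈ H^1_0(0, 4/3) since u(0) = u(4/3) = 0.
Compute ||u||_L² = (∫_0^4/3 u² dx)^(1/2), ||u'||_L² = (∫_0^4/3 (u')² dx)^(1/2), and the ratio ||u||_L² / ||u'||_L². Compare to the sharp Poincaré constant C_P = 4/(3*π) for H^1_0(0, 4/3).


||u||_L² / ||u'||_L² = 2*sqrt(14)/21 < C_P = 4/(3*π).

u(x) = 7·x·(4/3 − x)^2, so u'(x) = 21*x^2 - 112*x/3 + 112/9.
u(x) = 7·x·(4/3 − x)^2 vanishes at x = 0 and x = 4/3, so u ∈ H^1_0(0, 4/3). Differentiate via the product rule and integrate the resulting polynomials term by term.
  ∫_0^4/3 u² dx = ∫_0^4/3 (49*x^6 - 784*x^5/3 + 1568*x^4/3 - 12544*x^3/27 + 12544*x^2/81) dx. Term by term:
    ∫_0^4/3 49*x^6 dx = 114688/2187;  ∫_0^4/3 -784*x^5/3 dx = -1605632/6561;  ∫_0^4/3 1568*x^4/3 dx = 1605632/3645;
    ∫_0^4/3 -12544*x^3/27 dx = -802816/2187;  ∫_0^4/3 12544*x^2/81 dx = 802816/6561.
  Sum: 114688/2187 − 1605632/6561 + 1605632/3645 − 802816/2187 + 802816/6561 = 114688/32805.
  ∫_0^4/3 (u')² dx = ∫_0^4/3 (441*x^4 - 1568*x^3 + 17248*x^2/9 - 25088*x/27 + 12544/81) dx. Term by term:
    ∫_0^4/3 441*x^4 dx = 50176/135;  ∫_0^4/3 -1568*x^3 dx = -100352/81;  ∫_0^4/3 17248*x^2/9 dx = 1103872/729;
    ∫_0^4/3 -25088*x/27 dx = -200704/243;  ∫_0^4/3 12544/81 dx = 50176/243.
  Sum: 50176/135 − 100352/81 + 1103872/729 − 200704/243 + 50176/243 = 100352/3645.
∫_0^4/3 u² dx = 114688/32805, so ||u||_L² = 128*sqrt(35)/405.
∫_0^4/3 (u')² dx = 100352/3645, so ||u'||_L² = 224*sqrt(10)/135.
Ratio ||u||_L² / ||u'||_L² = 2*sqrt(14)/21.
Sharp Poincaré constant on H^1_0(0, 4/3) is C_P = L/π = 4/(3*π), achieved by sin(3*π/4·x).
A polynomial bump cannot attain the sharp Poincaré constant (only the first sine eigenfunction does), so the ratio is strictly less than C_P, consistent with ||u||_L² ≤ C_P ||u'||_L².


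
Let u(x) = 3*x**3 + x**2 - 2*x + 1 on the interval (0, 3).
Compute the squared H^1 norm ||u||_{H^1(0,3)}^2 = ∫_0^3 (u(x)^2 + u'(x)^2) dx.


||u||_{H^1}^2 = 104151/14

The H^1 norm (squared) on an interval (0, L) is
  ||u||_{H^1}^2 = ∫_0^L u(x)^2 dx + ∫_0^L u'(x)^2 dx.
Compute u'(x) = 9*x**2 + 2*x - 2.
Then u(x)^2 = 9*x**6 + 6*x**5 - 11*x**4 + 2*x**3 + 6*x**2 - 4*x + 1 and u'(x)^2 = 81*x**4 + 36*x**3 - 32*x**2 - 8*x + 4.
Integrate each monomial from 0 to 3 using ∫_0^3 c·x^n dx = c·3^(n+1)/(n+1):
  ∫_0^3 u(x)^2 dx = ∫_0^3 (9*x^6 + 6*x^5 - 11*x^4 + 2*x^3 + 6*x^2 - 4*x + 1) dx. Term by term:
    ∫_0^3 9*x^6 dx = 19683/7;  ∫_0^3 6*x^5 dx = 729;  ∫_0^3 -11*x^4 dx = -2673/5;
    ∫_0^3 2*x^3 dx = 81/2;  ∫_0^3 6*x^2 dx = 54;  ∫_0^3 -4*x dx = -18;
    ∫_0^3 1 dx = 3.
  Sum: 19683/7 + 729 − 2673/5 + 81/2 + 54 − 18 + 3 = 216003/70.
  ∫_0^3 u'(x)^2 dx = ∫_0^3 (81*x^4 + 36*x^3 - 32*x^2 - 8*x + 4) dx. Term by term:
    ∫_0^3 81*x^4 dx = 19683/5;  ∫_0^3 36*x^3 dx = 729;  ∫_0^3 -32*x^2 dx = -288;
    ∫_0^3 -8*x dx = -36;  ∫_0^3 4 dx = 12.
  Sum: 19683/5 + 729 − 288 − 36 + 12 = 21768/5.
Adding: ||u||_{H^1}^2 = 216003/70 + 21768/5 = 104151/14.


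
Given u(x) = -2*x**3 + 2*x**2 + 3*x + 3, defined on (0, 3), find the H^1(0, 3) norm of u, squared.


||u||_{H^1}^2 = 32148/35

The H^1 norm (squared) on an interval (0, L) is
  ||u||_{H^1}^2 = ∫_0^L u(x)^2 dx + ∫_0^L u'(x)^2 dx.
Compute u'(x) = -6*x**2 + 4*x + 3.
Then u(x)^2 = 4*x**6 - 8*x**5 - 8*x**4 + 21*x**2 + 18*x + 9 and u'(x)^2 = 36*x**4 - 48*x**3 - 20*x**2 + 24*x + 9.
Integrate each monomial from 0 to 3 using ∫_0^3 c·x^n dx = c·3^(n+1)/(n+1):
  ∫_0^3 u(x)^2 dx = ∫_0^3 (4*x^6 - 8*x^5 - 8*x^4 + 21*x^2 + 18*x + 9) dx. Term by term:
    ∫_0^3 4*x^6 dx = 8748/7;  ∫_0^3 -8*x^5 dx = -972;  ∫_0^3 -8*x^4 dx = -1944/5;
    ∫_0^3 21*x^2 dx = 189;  ∫_0^3 18*x dx = 81;  ∫_0^3 9 dx = 27.
  Sum: 8748/7 − 972 − 1944/5 + 189 + 81 + 27 = 6507/35.
  ∫_0^3 u'(x)^2 dx = ∫_0^3 (36*x^4 - 48*x^3 - 20*x^2 + 24*x + 9) dx. Term by term:
    ∫_0^3 36*x^4 dx = 8748/5;  ∫_0^3 -48*x^3 dx = -972;  ∫_0^3 -20*x^2 dx = -180;
    ∫_0^3 24*x dx = 108;  ∫_0^3 9 dx = 27.
  Sum: 8748/5 − 972 − 180 + 108 + 27 = 3663/5.
Adding: ||u||_{H^1}^2 = 6507/35 + 3663/5 = 32148/35.


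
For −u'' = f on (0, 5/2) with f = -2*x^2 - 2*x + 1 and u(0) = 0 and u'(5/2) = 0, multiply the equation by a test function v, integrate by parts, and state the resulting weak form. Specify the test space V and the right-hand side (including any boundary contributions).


V = {v ∈ H^1(0, 5/2) : v(0) = 0} (test functions vanish at x = 0 where u is specified); weak form: ∫_0^5/2 u'v' dx = ∫_0^5/2 (-2*x^2 - 2*x + 1) v dx for all v ∈ V.

Multiply both sides by a test function v and integrate from 0 to 5/2:
  ∫_0^5/2 −u''(x) v(x) dx = ∫_0^5/2 f(x) v(x) dx.
Integrate the LHS by parts once:
  ∫_0^5/2 −u'' v dx = −[u'(x) v(x)]_0^5/2 + ∫_0^5/2 u'(x) v'(x) dx.
Thus ∫_0^5/2 u'(x) v'(x) dx = ∫_0^5/2 f(x) v(x) dx + [u'(x) v(x)]_0^5/2.
Choose V so that boundary terms are either known or forced to vanish.
Mixed BC: u(0) = 0 (Dirichlet) and u'(5/2) = 0 (Neumann). Define V = {v ∈ H^1(0, 5/2) : v(0) = 0}. Then [u' v]_0^5/2 = u'(5/2)·v(5/2) − u'(0)·0 = 0.
Weak formulation: find u (satisfying any essential BC) such that ∫_0^5/2 u'(x) v'(x) dx = ∫_0^5/2 f v dx for all v ∈ V (Dirichlet at 0 absorbed into V; the Neumann datum at x = 5/2 is zero, so no boundary term remains).
Substituting f(x) = -2*x^2 - 2*x + 1, the right-hand side is ∫_0^5/2 (-2*x^2 - 2*x + 1) v dx.


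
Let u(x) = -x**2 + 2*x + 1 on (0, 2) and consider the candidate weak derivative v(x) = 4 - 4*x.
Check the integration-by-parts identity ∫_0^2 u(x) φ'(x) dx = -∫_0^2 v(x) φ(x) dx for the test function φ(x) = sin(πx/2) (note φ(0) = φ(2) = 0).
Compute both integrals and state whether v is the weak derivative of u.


LHS = 0, RHS = 0. No, v is not the weak derivative of u.

u(x) = -x**2 + 2*x + 1, classical derivative u'(x) = 2 - 2*x.
φ(x) = sin(πx/2), so φ'(x) = π*cos(π*x/2)/2.
Note φ(0) = φ(2) = 0, so the boundary term u·φ vanishes.
LHS = ∫_0^2 u(x) φ'(x) dx = ∫_0^2 (-π*x^2*cos(π*x/2)/2 + π*x*cos(π*x/2) + π*cos(π*x/2)/2) dx. Term by term:
  ∫_0^2 π*cos(π*x/2)/2 dx = 0;  ∫_0^2 π*x*cos(π*x/2) dx = -8/π;  ∫_0^2 -π*x^2*cos(π*x/2)/2 dx = 8/π.
Sum: 0 − 8/π + 8/π = 0.
So LHS = 0.
∫_0^2 v(x) φ(x) dx = ∫_0^2 (-4*x*sin(π*x/2) + 4*sin(π*x/2)) dx. Term by term:
  ∫_0^2 4*sin(π*x/2) dx = 16/π;  ∫_0^2 -4*x*sin(π*x/2) dx = -16/π.
Sum: 16/π − 16/π = 0.
So RHS = -∫_0^2 v(x) φ(x) dx = 0.
LHS = RHS, so the identity holds for this particular φ. But this is necessary, not sufficient: a weak derivative must satisfy the identity for EVERY test function in C_c^∞(0, 2).
Here u is smooth, so its weak derivative equals its classical derivative u'(x) = 2 - 2*x. Since v(x) = 4 - 4*x ≠ u'(x), v is NOT the weak derivative of u — the agreement for this single φ is a coincidence (the difference v − u' happens to be L²-orthogonal to this φ).


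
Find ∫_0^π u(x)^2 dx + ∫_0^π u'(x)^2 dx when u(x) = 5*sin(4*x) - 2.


||u||_{H^1(0,π)}^2 = 433*π/2

u'(x) = 20*cos(4*x).
Expand u² and (u')² and integrate term by term on (0, π), using: for integers n ≥ 1, ∫_0^π sin²(nx) dx = ∫_0^π cos²(nx) dx = π/2; for n ≠ n', ∫_0^π sin(nx)sin(n'x) dx = ∫_0^π cos(nx)cos(n'x) dx = 0; and by product-to-sum, ∫_0^π sin(nx)cos(n'x) dx = ½∫_0^π [sin((n+n')x) + sin((n−n')x)] dx, which is 0 when n+n' is even and 2n/(n²−n'²) when n+n' is odd (it need not vanish on (0, π)). For the constant mode: ∫_0^π 1 dx = π, ∫_0^π cos(nx) dx = 0, ∫_0^π sin(nx) dx = (1−(−1)^n)/n.
  u² squared terms: (-2)²·∫1 dx = 4·π = 4*π;  (5)²·∫sin(4x)² dx = 25·π/2 = 25*π/2.
  u² cross terms: 2·(-2)·(5)·∫1·sin(4x) dx = -20·(0) = 0.
  So ∫_0^π u² dx = 4*π + 25*π/2 + 0 = 33*π/2.
  (u')² squared terms: (20)²·∫cos(4x)² dx = 400·π/2 = 200*π.
  So ∫_0^π (u')² dx = 200*π.
||u||_{H^1}^2 = (33*π/2) + (200*π) = 433*π/2.


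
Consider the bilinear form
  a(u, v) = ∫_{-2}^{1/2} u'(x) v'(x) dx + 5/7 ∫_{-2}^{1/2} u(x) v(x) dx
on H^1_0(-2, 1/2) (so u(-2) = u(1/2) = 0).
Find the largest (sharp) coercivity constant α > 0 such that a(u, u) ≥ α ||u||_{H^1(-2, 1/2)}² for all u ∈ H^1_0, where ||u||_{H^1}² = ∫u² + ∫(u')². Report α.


α = (125 + 28*π^2)/(7*(25 + 4*π^2))

Coercivity of a(·,·) on H^1_0(-2, 1/2) means a(u, u) ≥ α ||u||_{H^1}² for every u ∈ H^1_0.
The interval has length L = 5/2, and Poincaré/coercivity depend only on L. Here a(u, u) = ∫(u')² + (5/7)·∫u².
Here 0 < c = 5/7 < 1. The condition a(u,u) ≥ α||u||_{H^1}² reads (1−α)∫(u')² ≥ (α−c)∫u². Any admissible α is ≤ 1 (rapidly oscillating u have ∫u²/∫(u')² → 0), and α = 1 would force 0 ≥ (1−c)∫u², impossible since c < 1; so 1−α > 0. By the sharp Poincaré inequality on H^1_0 of an interval of length L, ∫(u')² ≥ (π/L)²∫u² with equality for the first sine mode sin(π(x−x₀)/L) (x₀ the left endpoint), so the inequality holds for all u iff (1−α)(π/L)² ≥ α − c, i.e. α ≤ ((π/L)² + c)/((π/L)² + 1) = (1 + c(L/π)²)/(1 + (L/π)²). With (π/L)² = 4*π^2/25 and c = 5/7, the largest admissible constant is α = ((π/L)² + c)/((π/L)² + 1).
Simplifying, α = (125 + 28*π^2)/(7*(25 + 4*π^2)).


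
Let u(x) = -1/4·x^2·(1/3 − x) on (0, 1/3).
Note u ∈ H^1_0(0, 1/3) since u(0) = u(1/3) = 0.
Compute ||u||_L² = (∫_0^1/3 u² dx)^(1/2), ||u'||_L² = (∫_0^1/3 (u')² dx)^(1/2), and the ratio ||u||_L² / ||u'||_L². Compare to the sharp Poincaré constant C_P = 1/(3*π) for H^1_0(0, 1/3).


||u||_L² / ||u'||_L² = sqrt(14)/42 < C_P = 1/(3*π).

u(x) = -1/4·x^2·(1/3 − x), so u'(x) = x*(9*x - 2)/12.
u(x) = -1/4·x^2·(1/3 − x) vanishes at x = 0 and x = 1/3, so u ∈ H^1_0(0, 1/3). Differentiate via the product rule and integrate the resulting polynomials term by term.
  ∫_0^1/3 u² dx = ∫_0^1/3 (x^6/16 - x^5/24 + x^4/144) dx. Term by term:
    ∫_0^1/3 x^6/16 dx = 1/244944;  ∫_0^1/3 -x^5/24 dx = -1/104976;  ∫_0^1/3 x^4/144 dx = 1/174960.
  Sum: 1/244944 − 1/104976 + 1/174960 = 1/3674160.
  ∫_0^1/3 (u')² dx = ∫_0^1/3 (9*x^4/16 - x^3/4 + x^2/36) dx. Term by term:
    ∫_0^1/3 9*x^4/16 dx = 1/2160;  ∫_0^1/3 -x^3/4 dx = -1/1296;  ∫_0^1/3 x^2/36 dx = 1/2916.
  Sum: 1/2160 − 1/1296 + 1/2916 = 1/29160.
∫_0^1/3 u² dx = 1/3674160, so ||u||_L² = sqrt(35)/11340.
∫_0^1/3 (u')² dx = 1/29160, so ||u'||_L² = sqrt(10)/540.
Ratio ||u||_L² / ||u'||_L² = sqrt(14)/42.
Sharp Poincaré constant on H^1_0(0, 1/3) is C_P = L/π = 1/(3*π), achieved by sin(3*π·x).
A polynomial bump cannot attain the sharp Poincaré constant (only the first sine eigenfunction does), so the ratio is strictly less than C_P, consistent with ||u||_L² ≤ C_P ||u'||_L².
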